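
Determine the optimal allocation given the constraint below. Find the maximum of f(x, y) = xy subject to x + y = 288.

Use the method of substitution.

Substitute y = 288 - x into f(x,y) = xy:
g(x) = x(288 - x) = 288x - x^2
g'(x) = 288 - 2x = 0  =>  x = 144
y = 288 - 144 = 144
Maximum value = 144 * 144 = 20736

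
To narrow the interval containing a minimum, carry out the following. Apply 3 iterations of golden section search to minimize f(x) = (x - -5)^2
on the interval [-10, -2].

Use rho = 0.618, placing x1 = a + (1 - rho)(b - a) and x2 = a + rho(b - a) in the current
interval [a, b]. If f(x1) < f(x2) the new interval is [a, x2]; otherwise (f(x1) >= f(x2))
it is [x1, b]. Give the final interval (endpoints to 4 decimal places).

Golden section search for min of f(x) = (x - -5)^2 on [-10, -2].
Each step: x1 = a + (1 - rho)(b - a), x2 = a + rho(b - a); if f(x1) < f(x2) keep [a, x2], otherwise keep [x1, b].
Step 1: [-10.0000, -2.0000], x1=-6.9440 (f=3.7791), x2=-5.0560 (f=0.0031); f(x1) > f(x2) => keep [-6.9440, -2.0000]
Step 2: [-6.9440, -2.0000], x1=-5.0554 (f=0.0031), x2=-3.8886 (f=1.2352); f(x1) < f(x2) => keep [-6.9440, -3.8886]
Step 3: [-6.9440, -3.8886], x1=-5.7768 (f=0.6035), x2=-5.0558 (f=0.0031); f(x1) > f(x2) => keep [-5.7768, -3.8886]
Final interval: [-5.7768, -3.8886]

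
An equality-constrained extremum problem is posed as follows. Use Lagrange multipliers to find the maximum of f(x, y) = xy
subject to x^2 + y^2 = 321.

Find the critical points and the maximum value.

Lagrange conditions: y = 2*lambda*x and x = 2*lambda*y
If x = 0 then y = 0, violating the constraint, so x, y != 0.
Dividing: y/x = x/y => x^2 = y^2 => y = x or y = -x
Constraint: 2x^2 = 321 => x^2 = 321/2 => x = +/-sqrt(321/2)
Critical points: (sqrt(321/2), sqrt(321/2)), (-sqrt(321/2), -sqrt(321/2)), (sqrt(321/2), -sqrt(321/2)), (-sqrt(321/2), sqrt(321/2))
  y = x:  xy = x^2 = 321/2  at (sqrt(321/2), sqrt(321/2)) and (-sqrt(321/2), -sqrt(321/2))
  y = -x: xy = -x^2 = -321/2 at (sqrt(321/2), -sqrt(321/2)) and (-sqrt(321/2), sqrt(321/2))
Maximum xy = 321/2 at (sqrt(321/2), sqrt(321/2)) and (-sqrt(321/2), -sqrt(321/2))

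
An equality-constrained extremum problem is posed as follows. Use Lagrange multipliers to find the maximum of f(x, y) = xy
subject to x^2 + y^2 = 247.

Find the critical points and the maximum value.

Lagrange conditions: y = 2*lambda*x and x = 2*lambda*y
If x = 0 then y = 0, violating the constraint, so x, y != 0.
Dividing: y/x = x/y => x^2 = y^2 => y = x or y = -x
Constraint: 2x^2 = 247 => x^2 = 247/2 => x = +/-sqrt(247/2)
Critical points: (sqrt(247/2), sqrt(247/2)), (-sqrt(247/2), -sqrt(247/2)), (sqrt(247/2), -sqrt(247/2)), (-sqrt(247/2), sqrt(247/2))
  y = x:  xy = x^2 = 247/2  at (sqrt(247/2), sqrt(247/2)) and (-sqrt(247/2), -sqrt(247/2))
  y = -x: xy = -x^2 = -247/2 at (sqrt(247/2), -sqrt(247/2)) and (-sqrt(247/2), sqrt(247/2))
Maximum xy = 247/2 at (sqrt(247/2), sqrt(247/2)) and (-sqrt(247/2), -sqrt(247/2))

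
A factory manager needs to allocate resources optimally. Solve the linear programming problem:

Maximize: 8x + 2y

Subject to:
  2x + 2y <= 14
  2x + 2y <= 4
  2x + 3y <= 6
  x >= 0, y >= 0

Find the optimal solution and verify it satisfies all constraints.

Feasible vertices: (0, 0), (0, 2), (2, 0)
Objective 8x + 2y at each vertex:
  (0, 0): 0
  (0, 2): 4
  (2, 0): 16
Maximum is 16 at (2, 0).
Verify constraints at (x, y) = (2, 0):
  2*2 + 2*0 = 4 <= 14
  2*2 + 2*0 = 4 <= 4 (active)
  2*2 + 3*0 = 4 <= 6
  x = 2 >= 0, y = 0 >= 0. All constraints satisfied.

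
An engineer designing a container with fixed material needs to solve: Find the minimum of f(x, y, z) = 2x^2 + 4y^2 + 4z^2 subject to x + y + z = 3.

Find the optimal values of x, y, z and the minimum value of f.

Using Lagrange multipliers on f = 2x^2 + 4y^2 + 4z^2 with constraint x + y + z = 3:
Conditions: 2*2*x = lambda, 2*4*y = lambda, 2*4*z = lambda
So x = lambda/4, y = lambda/8, z = lambda/8
Substituting into constraint: lambda * (1/2) = 3
lambda = 6
x = 3/2, y = 3/4, z = 3/4
Minimum value = 9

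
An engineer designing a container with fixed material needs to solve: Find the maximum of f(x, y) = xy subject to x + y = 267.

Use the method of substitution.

Substitute y = 267 - x into f(x,y) = xy:
g(x) = x(267 - x) = 267x - x^2
g'(x) = 267 - 2x = 0  =>  x = 267/2
y = 267 - 267/2 = 267/2
Maximum value = (267/2) * (267/2) = 71289/4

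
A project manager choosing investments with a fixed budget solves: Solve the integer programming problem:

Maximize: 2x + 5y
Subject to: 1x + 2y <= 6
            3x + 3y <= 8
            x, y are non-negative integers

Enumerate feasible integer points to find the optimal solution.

Constraint 1: 1x + 2y <= 6
Constraint 2: 3x + 3y <= 8
Feasible x range (need y >= 0): 0 <= x <= min(6/1, 8/3) => x in {0, ..., 2}.
Enumerate feasible integer points row by row (the coefficient of y is 5 > 0, so for each x the largest feasible y gives the best value):
  x = 0: y <= min((6 - 1*0)/2, (8 - 3*0)/3) => y in {0, ..., 2}; best 2*0 + 5*2 = 10
  x = 1: y <= min((6 - 1*1)/2, (8 - 3*1)/3) => y in {0, ..., 1}; best 2*1 + 5*1 = 7
  x = 2: y <= min((6 - 1*2)/2, (8 - 3*2)/3) => y in {0}; best 2*2 + 5*0 = 4
The maximum 2x + 5y = 10 is achieved at x = 0, y = 2.
Check: 1*0 + 2*2 = 4 <= 6 and 3*0 + 3*2 = 6 <= 8.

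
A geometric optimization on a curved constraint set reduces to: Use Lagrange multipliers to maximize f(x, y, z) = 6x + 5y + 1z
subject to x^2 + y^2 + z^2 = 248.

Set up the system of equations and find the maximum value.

Lagrange conditions: 6 = 2*lambda*x, 5 = 2*lambda*y, 1 = 2*lambda*z
So x:6 = y:5 = z:1, i.e. x = 6t, y = 5t, z = 1t
Constraint: t^2*(6^2 + 5^2 + 1^2) = 248
  t^2 * 62 = 248  =>  t = sqrt(4)
Maximum = 6*6t + 5*5t + 1*1t = 62*sqrt(4) = 124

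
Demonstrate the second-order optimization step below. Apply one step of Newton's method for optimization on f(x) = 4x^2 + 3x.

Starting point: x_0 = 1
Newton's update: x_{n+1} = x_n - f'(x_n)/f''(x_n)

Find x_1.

f(x) = 4x^2 + 3x
f'(x) = 8x + (3), f''(x) = 8
Newton step: x_1 = x_0 - f'(x_0)/f''(x_0)
f'(1) = 11
x_1 = 1 - 11/8 = -3/8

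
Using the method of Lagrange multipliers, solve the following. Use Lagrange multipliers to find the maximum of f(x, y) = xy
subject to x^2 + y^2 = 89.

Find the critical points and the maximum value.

Lagrange conditions: y = 2*lambda*x and x = 2*lambda*y
If x = 0 then y = 0, violating the constraint, so x, y != 0.
Dividing: y/x = x/y => x^2 = y^2 => y = x or y = -x
Constraint: 2x^2 = 89 => x^2 = 89/2 => x = +/-sqrt(89/2)
Critical points: (sqrt(89/2), sqrt(89/2)), (-sqrt(89/2), -sqrt(89/2)), (sqrt(89/2), -sqrt(89/2)), (-sqrt(89/2), sqrt(89/2))
  y = x:  xy = x^2 = 89/2  at (sqrt(89/2), sqrt(89/2)) and (-sqrt(89/2), -sqrt(89/2))
  y = -x: xy = -x^2 = -89/2 at (sqrt(89/2), -sqrt(89/2)) and (-sqrt(89/2), sqrt(89/2))
Maximum xy = 89/2 at (sqrt(89/2), sqrt(89/2)) and (-sqrt(89/2), -sqrt(89/2))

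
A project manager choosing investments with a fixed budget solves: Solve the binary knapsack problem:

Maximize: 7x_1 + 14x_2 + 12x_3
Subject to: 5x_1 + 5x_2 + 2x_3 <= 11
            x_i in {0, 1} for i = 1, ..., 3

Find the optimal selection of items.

Items: item 1 (v=7, w=5), item 2 (v=14, w=5), item 3 (v=12, w=2)
Capacity: 11
Checking all 8 subsets (w = total weight, v = total value):
  {}: w = 0, v = 0
  {1}: w = 5, v = 7
  {2}: w = 5, v = 14
  {3}: w = 2, v = 12
  {1, 2}: w = 10, v = 21
  {1, 3}: w = 7, v = 19
  {2, 3}: w = 7, v = 26
  {1, 2, 3}: w = 12 > 11, infeasible
Best feasible subset: items [2, 3]
Total weight: 7 <= 11, total value: 26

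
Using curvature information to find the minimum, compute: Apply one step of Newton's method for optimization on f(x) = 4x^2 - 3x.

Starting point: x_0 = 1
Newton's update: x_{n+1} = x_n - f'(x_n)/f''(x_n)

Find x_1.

f(x) = 4x^2 - 3x
f'(x) = 8x + (-3), f''(x) = 8
Newton step: x_1 = x_0 - f'(x_0)/f''(x_0)
f'(1) = 5
x_1 = 1 - 5/8 = 3/8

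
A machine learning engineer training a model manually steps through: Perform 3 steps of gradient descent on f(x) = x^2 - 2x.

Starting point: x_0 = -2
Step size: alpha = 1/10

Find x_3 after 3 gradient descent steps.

f(x) = x^2 - 2x, f'(x) = 2x + (-2)
Step 1: f'(-2) = -6, x_1 = -2 - 1/10 * -6 = -7/5
Step 2: f'(-7/5) = -24/5, x_2 = -7/5 - 1/10 * -24/5 = -23/25
Step 3: f'(-23/25) = -96/25, x_3 = -23/25 - 1/10 * -96/25 = -67/125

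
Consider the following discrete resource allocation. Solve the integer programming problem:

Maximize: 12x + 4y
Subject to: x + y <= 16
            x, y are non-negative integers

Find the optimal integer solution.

Objective: 12x + 4y, constraint: x + y <= 16
Coefficient of x is 12 >= coefficient of y is 4, so allocate the entire budget to x.
Optimal: x = 16, y = 0, value = 192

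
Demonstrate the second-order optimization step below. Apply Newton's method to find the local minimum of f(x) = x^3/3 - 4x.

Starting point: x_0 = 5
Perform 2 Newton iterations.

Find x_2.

f(x) = x^3/3 - 4x
f'(x) = x^2 - 4, f''(x) = 2x
Newton update: x_{n+1} = x_n - (x_n^2 - 4)/(2*x_n)
Step 1: x_0 = 5, f'=21, f''=10, x_1 = 29/10
Step 2: x_1 = 29/10, f'=441/100, f''=29/5, x_2 = 1241/580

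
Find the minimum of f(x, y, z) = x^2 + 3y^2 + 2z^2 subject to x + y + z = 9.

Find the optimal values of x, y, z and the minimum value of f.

Using Lagrange multipliers on f = x^2 + 3y^2 + 2z^2 with constraint x + y + z = 9:
Conditions: 2*1*x = lambda, 2*3*y = lambda, 2*2*z = lambda
So x = lambda/2, y = lambda/6, z = lambda/4
Substituting into constraint: lambda * (11/12) = 9
lambda = 108/11
x = 54/11, y = 18/11, z = 27/11
Minimum value = 486/11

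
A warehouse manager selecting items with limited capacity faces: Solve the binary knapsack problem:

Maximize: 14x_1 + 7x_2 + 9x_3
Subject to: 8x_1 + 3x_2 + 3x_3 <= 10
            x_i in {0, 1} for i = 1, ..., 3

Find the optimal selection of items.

Items: item 1 (v=14, w=8), item 2 (v=7, w=3), item 3 (v=9, w=3)
Capacity: 10
Checking all 8 subsets (w = total weight, v = total value):
  {}: w = 0, v = 0
  {1}: w = 8, v = 14
  {2}: w = 3, v = 7
  {3}: w = 3, v = 9
  {1, 2}: w = 11 > 10, infeasible
  {1, 3}: w = 11 > 10, infeasible
  {2, 3}: w = 6, v = 16
  {1, 2, 3}: w = 14 > 10, infeasible
Best feasible subset: items [2, 3]
Total weight: 6 <= 10, total value: 16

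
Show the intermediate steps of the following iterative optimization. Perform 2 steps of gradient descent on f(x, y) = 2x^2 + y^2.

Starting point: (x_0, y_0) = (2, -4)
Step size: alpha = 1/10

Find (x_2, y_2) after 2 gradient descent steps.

f(x,y) = 2x^2 + y^2
grad_x = 4x + 0y, grad_y = 2y + 0x
Step 1: grad = (8, -8), (6/5, -16/5)
Step 2: grad = (24/5, -32/5), (18/25, -64/25)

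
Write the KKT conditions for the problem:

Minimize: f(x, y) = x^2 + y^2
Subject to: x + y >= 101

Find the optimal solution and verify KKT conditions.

KKT conditions for min x^2 + y^2 s.t. x + y >= 101:
Stationarity: 2x = mu, 2y = mu
So x = y = mu/2.
Complementary slackness: mu*(x + y - 101) = 0
Primal feasibility: x + y >= 101; dual feasibility: mu >= 0
If mu = 0 then x = y = 0, but 0 + 0 < 101 is infeasible, so the constraint is active.
Constraint active: x + y = 2*(mu/2) = 101 => mu = 101
x = y = 101/2, f = 10201/2
Verify: stationarity 2*(101/2) = 101 = mu; primal 101/2 + 101/2 = 101 >= 101; dual mu = 101 >= 0; complementary slackness 101*(101 - 101) = 0. All KKT conditions hold.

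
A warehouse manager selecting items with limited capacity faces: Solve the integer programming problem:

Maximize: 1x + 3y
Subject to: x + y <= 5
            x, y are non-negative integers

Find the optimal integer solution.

Objective: 1x + 3y, constraint: x + y <= 5
Coefficient of y is 3 > coefficient of x is 1, so allocate the entire budget to y.
Optimal: x = 0, y = 5, value = 15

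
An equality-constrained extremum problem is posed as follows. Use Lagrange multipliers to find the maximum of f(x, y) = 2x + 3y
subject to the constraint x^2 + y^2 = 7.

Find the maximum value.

Set up Lagrange conditions: grad f = lambda * grad g
  2 = 2*lambda*x
  3 = 2*lambda*y
From these: x/y = 2/3, so x = 2t, y = 3t for some t.
Substitute into constraint: (2t)^2 + (3t)^2 = 7
  t^2 * 13 = 7
  t = sqrt(7/13)
Maximum = 2*x + 3*y = (2^2 + 3^2)*t = 13 * sqrt(7/13) = sqrt(91)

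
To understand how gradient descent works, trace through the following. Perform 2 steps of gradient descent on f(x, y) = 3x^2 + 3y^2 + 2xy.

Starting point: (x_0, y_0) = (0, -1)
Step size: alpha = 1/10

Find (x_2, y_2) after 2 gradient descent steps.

f(x,y) = 3x^2 + 3y^2 + 2xy
grad_x = 6x + 2y, grad_y = 6y + 2x
Step 1: grad = (-2, -6), (1/5, -2/5)
Step 2: grad = (2/5, -2), (4/25, -1/5)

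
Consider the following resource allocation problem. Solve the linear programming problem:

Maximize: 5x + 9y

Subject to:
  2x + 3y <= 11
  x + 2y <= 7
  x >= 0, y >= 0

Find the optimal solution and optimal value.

Feasible vertices: (0, 0), (0, 7/2), (1, 3), (11/2, 0)
Objective 5x + 9y at each:
  (0, 0): 0
  (0, 7/2): 63/2
  (1, 3): 32
  (11/2, 0): 55/2
Maximum is 32 at (1, 3).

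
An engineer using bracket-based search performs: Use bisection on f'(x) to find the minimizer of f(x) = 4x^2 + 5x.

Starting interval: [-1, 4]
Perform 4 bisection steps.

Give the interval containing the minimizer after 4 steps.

Finding critical point of f(x) = 4x^2 + 5x using bisection on f'(x) = 8x + 5.
f'(x) = 0 when x = -5/8.
Starting interval: [-1, 4]
Step 1: mid = 3/2, f'(mid) = 17, new interval = [-1, 3/2]
Step 2: mid = 1/4, f'(mid) = 7, new interval = [-1, 1/4]
Step 3: mid = -3/8, f'(mid) = 2, new interval = [-1, -3/8]
Step 4: mid = -11/16, f'(mid) = -1/2, new interval = [-11/16, -3/8]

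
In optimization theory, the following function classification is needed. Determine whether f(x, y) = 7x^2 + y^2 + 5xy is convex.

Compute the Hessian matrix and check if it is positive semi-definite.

f(x,y) = 7x^2 + y^2 + 5xy
Hessian H = [[14, 5], [5, 2]]
trace(H) = 16, det(H) = 3
Eigenvalues: (16 +/- sqrt(244)) / 2 = 15.81, 0.1898
Since both eigenvalues > 0, f is convex.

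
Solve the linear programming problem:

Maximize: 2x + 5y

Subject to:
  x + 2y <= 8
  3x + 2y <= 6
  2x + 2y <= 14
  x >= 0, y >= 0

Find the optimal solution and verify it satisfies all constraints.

Feasible vertices: (0, 0), (0, 3), (2, 0)
Objective 2x + 5y at each vertex:
  (0, 0): 0
  (0, 3): 15
  (2, 0): 4
Maximum is 15 at (0, 3).
Verify constraints at (x, y) = (0, 3):
  1*0 + 2*3 = 6 <= 8
  3*0 + 2*3 = 6 <= 6 (active)
  2*0 + 2*3 = 6 <= 14
  x = 0 >= 0, y = 3 >= 0. All constraints satisfied.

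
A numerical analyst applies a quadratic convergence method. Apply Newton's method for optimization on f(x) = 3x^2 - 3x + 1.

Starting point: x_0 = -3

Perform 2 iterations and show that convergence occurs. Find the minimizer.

f(x) = 3x^2 - 3x + 1, f'(x) = 6x + (-3), f''(x) = 6
Step 1: f'(-3) = -21, x_1 = -3 - -21/6 = 1/2
Step 2: f'(1/2) = 0, x_2 = 1/2 (converged)
Newton's method converges in 1 step for quadratics.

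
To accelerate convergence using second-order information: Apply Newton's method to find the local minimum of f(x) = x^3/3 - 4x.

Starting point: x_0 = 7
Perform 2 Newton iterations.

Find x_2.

f(x) = x^3/3 - 4x
f'(x) = x^2 - 4, f''(x) = 2x
Newton update: x_{n+1} = x_n - (x_n^2 - 4)/(2*x_n)
Step 1: x_0 = 7, f'=45, f''=14, x_1 = 53/14
Step 2: x_1 = 53/14, f'=2025/196, f''=53/7, x_2 = 3593/1484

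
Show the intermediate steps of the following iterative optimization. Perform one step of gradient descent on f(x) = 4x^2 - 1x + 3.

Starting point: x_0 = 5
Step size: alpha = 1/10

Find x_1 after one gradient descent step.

f(x) = 4x^2 - 1x + 3
f'(x) = 8x - 1
f'(5) = 8*5 + (-1) = 39
x_1 = x_0 - alpha * f'(x_0) = 5 - 1/10 * 39 = 11/10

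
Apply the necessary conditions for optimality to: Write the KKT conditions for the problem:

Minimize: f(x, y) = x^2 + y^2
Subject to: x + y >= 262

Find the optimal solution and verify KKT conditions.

KKT conditions for min x^2 + y^2 s.t. x + y >= 262:
Stationarity: 2x = mu, 2y = mu
So x = y = mu/2.
Complementary slackness: mu*(x + y - 262) = 0
Primal feasibility: x + y >= 262; dual feasibility: mu >= 0
If mu = 0 then x = y = 0, but 0 + 0 < 262 is infeasible, so the constraint is active.
Constraint active: x + y = 2*(mu/2) = 262 => mu = 262
x = y = 131, f = 34322
Verify: stationarity 2*131 = 262 = mu; primal 131 + 131 = 262 >= 262; dual mu = 262 >= 0; complementary slackness 262*(262 - 262) = 0. All KKT conditions hold.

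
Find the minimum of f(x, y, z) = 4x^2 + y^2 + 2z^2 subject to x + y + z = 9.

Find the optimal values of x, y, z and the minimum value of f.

Using Lagrange multipliers on f = 4x^2 + y^2 + 2z^2 with constraint x + y + z = 9:
Conditions: 2*4*x = lambda, 2*1*y = lambda, 2*2*z = lambda
So x = lambda/8, y = lambda/2, z = lambda/4
Substituting into constraint: lambda * (7/8) = 9
lambda = 72/7
x = 9/7, y = 36/7, z = 18/7
Minimum value = 324/7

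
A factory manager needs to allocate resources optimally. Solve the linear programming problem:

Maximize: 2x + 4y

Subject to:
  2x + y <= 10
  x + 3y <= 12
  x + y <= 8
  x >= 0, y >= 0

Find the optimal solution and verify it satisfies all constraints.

Feasible vertices: (0, 0), (0, 4), (18/5, 14/5), (5, 0)
Objective 2x + 4y at each vertex:
  (0, 0): 0
  (0, 4): 16
  (18/5, 14/5): 92/5
  (5, 0): 10
Maximum is 92/5 at (18/5, 14/5).
Verify constraints at (x, y) = (18/5, 14/5):
  2*(18/5) + 1*(14/5) = 10 <= 10 (active)
  1*(18/5) + 3*(14/5) = 12 <= 12 (active)
  1*(18/5) + 1*(14/5) = 32/5 <= 8
  x = 18/5 >= 0, y = 14/5 >= 0. All constraints satisfied.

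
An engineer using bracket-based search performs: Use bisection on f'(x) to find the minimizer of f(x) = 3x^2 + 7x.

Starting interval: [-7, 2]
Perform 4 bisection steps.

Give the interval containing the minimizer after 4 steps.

Finding critical point of f(x) = 3x^2 + 7x using bisection on f'(x) = 6x + 7.
f'(x) = 0 when x = -7/6.
Starting interval: [-7, 2]
Step 1: mid = -5/2, f'(mid) = -8, new interval = [-5/2, 2]
Step 2: mid = -1/4, f'(mid) = 11/2, new interval = [-5/2, -1/4]
Step 3: mid = -11/8, f'(mid) = -5/4, new interval = [-11/8, -1/4]
Step 4: mid = -13/16, f'(mid) = 17/8, new interval = [-11/8, -13/16]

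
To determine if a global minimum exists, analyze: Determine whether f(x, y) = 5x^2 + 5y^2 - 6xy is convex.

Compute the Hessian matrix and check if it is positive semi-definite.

f(x,y) = 5x^2 + 5y^2 - 6xy
Hessian H = [[10, -6], [-6, 10]]
trace(H) = 20, det(H) = 64
Eigenvalues: (20 +/- sqrt(144)) / 2 = 16, 4
Since both eigenvalues > 0, f is convex.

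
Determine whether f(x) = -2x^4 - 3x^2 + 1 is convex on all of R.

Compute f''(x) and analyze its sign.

f(x) = -2x^4 - 3x^2 + 1
f'(x) = -8x^3 + -6x
f''(x) = -24x^2 + -6
f''(x) = -24x^2 + -6 <= -6 < 0 for all x
Therefore, f is concave on R.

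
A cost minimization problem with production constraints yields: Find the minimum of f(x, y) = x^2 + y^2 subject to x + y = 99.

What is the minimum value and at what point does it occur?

Substitute y = 99 - x into f(x,y) = x^2 + y^2:
g(x) = x^2 + (99 - x)^2 = 2x^2 - 198x + 9801
g'(x) = 4x - 198 = 0  =>  x = 99/2
y = 99 - 99/2 = 99/2
Minimum value = (99/2)^2 + (99/2)^2 = 9801/2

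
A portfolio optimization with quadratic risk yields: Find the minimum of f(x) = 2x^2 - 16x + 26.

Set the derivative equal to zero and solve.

f(x) = 2x^2 - 16x + 26
f'(x) = 4x + (-16) = 0
x = 16/4 = 4
f(4) = -6
Since f''(x) = 4 > 0, this is a minimum.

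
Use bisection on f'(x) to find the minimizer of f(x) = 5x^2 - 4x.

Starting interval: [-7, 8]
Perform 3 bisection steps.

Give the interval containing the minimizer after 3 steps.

Finding critical point of f(x) = 5x^2 - 4x using bisection on f'(x) = 10x + -4.
f'(x) = 0 when x = 2/5.
Starting interval: [-7, 8]
Step 1: mid = 1/2, f'(mid) = 1, new interval = [-7, 1/2]
Step 2: mid = -13/4, f'(mid) = -73/2, new interval = [-13/4, 1/2]
Step 3: mid = -11/8, f'(mid) = -71/4, new interval = [-11/8, 1/2]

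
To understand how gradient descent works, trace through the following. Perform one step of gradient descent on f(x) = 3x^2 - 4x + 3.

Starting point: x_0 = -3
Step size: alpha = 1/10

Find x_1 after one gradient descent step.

f(x) = 3x^2 - 4x + 3
f'(x) = 6x - 4
f'(-3) = 6*-3 + (-4) = -22
x_1 = x_0 - alpha * f'(x_0) = -3 - 1/10 * -22 = -4/5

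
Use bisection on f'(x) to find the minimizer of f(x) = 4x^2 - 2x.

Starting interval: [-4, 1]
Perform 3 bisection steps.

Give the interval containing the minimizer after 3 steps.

Finding critical point of f(x) = 4x^2 - 2x using bisection on f'(x) = 8x + -2.
f'(x) = 0 when x = 1/4.
Starting interval: [-4, 1]
Step 1: mid = -3/2, f'(mid) = -14, new interval = [-3/2, 1]
Step 2: mid = -1/4, f'(mid) = -4, new interval = [-1/4, 1]
Step 3: mid = 3/8, f'(mid) = 1, new interval = [-1/4, 3/8]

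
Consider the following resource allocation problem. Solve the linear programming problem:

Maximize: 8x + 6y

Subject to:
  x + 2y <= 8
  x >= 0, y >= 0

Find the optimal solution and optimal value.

The feasible region has vertices at [(0, 0), (8, 0), (0, 4)].
Checking objective 8x + 6y at each vertex:
  (0, 0): 8*0 + 6*0 = 0
  (8, 0): 8*8 + 6*0 = 64
  (0, 4): 8*0 + 6*4 = 24
Maximum is 64 at (8, 0).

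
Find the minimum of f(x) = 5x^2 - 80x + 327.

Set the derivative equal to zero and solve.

f(x) = 5x^2 - 80x + 327
f'(x) = 10x + (-80) = 0
x = 80/10 = 8
f(8) = 7
Since f''(x) = 10 > 0, this is a minimum.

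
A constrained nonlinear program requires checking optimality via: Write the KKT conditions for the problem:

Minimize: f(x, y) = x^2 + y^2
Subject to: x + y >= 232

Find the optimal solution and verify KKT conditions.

KKT conditions for min x^2 + y^2 s.t. x + y >= 232:
Stationarity: 2x = mu, 2y = mu
So x = y = mu/2.
Complementary slackness: mu*(x + y - 232) = 0
Primal feasibility: x + y >= 232; dual feasibility: mu >= 0
If mu = 0 then x = y = 0, but 0 + 0 < 232 is infeasible, so the constraint is active.
Constraint active: x + y = 2*(mu/2) = 232 => mu = 232
x = y = 116, f = 26912
Verify: stationarity 2*116 = 232 = mu; primal 116 + 116 = 232 >= 232; dual mu = 232 >= 0; complementary slackness 232*(232 - 232) = 0. All KKT conditions hold.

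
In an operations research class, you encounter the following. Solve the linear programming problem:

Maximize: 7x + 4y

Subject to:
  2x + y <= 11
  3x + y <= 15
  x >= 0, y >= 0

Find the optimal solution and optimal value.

Feasible vertices: (0, 0), (0, 11), (4, 3), (5, 0)
Objective 7x + 4y at each:
  (0, 0): 0
  (0, 11): 44
  (4, 3): 40
  (5, 0): 35
Maximum is 44 at (0, 11).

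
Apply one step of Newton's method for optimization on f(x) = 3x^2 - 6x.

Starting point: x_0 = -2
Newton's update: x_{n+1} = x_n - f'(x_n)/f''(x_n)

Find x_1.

f(x) = 3x^2 - 6x
f'(x) = 6x + (-6), f''(x) = 6
Newton step: x_1 = x_0 - f'(x_0)/f''(x_0)
f'(-2) = -18
x_1 = -2 - -18/6 = 1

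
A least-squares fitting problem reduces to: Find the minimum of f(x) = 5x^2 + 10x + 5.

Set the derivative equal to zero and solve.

f(x) = 5x^2 + 10x + 5
f'(x) = 10x + (10) = 0
x = -10/10 = -1
f(-1) = 0
Since f''(x) = 10 > 0, this is a minimum.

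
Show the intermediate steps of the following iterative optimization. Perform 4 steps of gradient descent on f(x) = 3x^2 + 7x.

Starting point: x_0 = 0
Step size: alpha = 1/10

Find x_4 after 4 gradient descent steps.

f(x) = 3x^2 + 7x, f'(x) = 6x + (7)
Step 1: f'(0) = 7, x_1 = 0 - 1/10 * 7 = -7/10
Step 2: f'(-7/10) = 14/5, x_2 = -7/10 - 1/10 * 14/5 = -49/50
Step 3: f'(-49/50) = 28/25, x_3 = -49/50 - 1/10 * 28/25 = -273/250
Step 4: f'(-273/250) = 56/125, x_4 = -273/250 - 1/10 * 56/125 = -1421/1250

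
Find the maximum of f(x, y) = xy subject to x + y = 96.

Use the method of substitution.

Substitute y = 96 - x into f(x,y) = xy:
g(x) = x(96 - x) = 96x - x^2
g'(x) = 96 - 2x = 0  =>  x = 48
y = 96 - 48 = 48
Maximum value = 48 * 48 = 2304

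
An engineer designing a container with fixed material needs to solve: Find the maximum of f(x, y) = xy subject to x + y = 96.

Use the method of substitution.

Substitute y = 96 - x into f(x,y) = xy:
g(x) = x(96 - x) = 96x - x^2
g'(x) = 96 - 2x = 0  =>  x = 48
y = 96 - 48 = 48
Maximum value = 48 * 48 = 2304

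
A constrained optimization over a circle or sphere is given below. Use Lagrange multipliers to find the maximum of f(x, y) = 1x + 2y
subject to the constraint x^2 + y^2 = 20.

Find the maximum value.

Set up Lagrange conditions: grad f = lambda * grad g
  1 = 2*lambda*x
  2 = 2*lambda*y
From these: x/y = 1/2, so x = 1t, y = 2t for some t.
Substitute into constraint: (1t)^2 + (2t)^2 = 20
  t^2 * 5 = 20
  t = sqrt(20/5)
Maximum = 1*x + 2*y = (1^2 + 2^2)*t = 5 * sqrt(20/5) = 10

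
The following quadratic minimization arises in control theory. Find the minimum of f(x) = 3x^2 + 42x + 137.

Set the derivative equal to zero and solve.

f(x) = 3x^2 + 42x + 137
f'(x) = 6x + (42) = 0
x = -42/6 = -7
f(-7) = -10
Since f''(x) = 6 > 0, this is a minimum.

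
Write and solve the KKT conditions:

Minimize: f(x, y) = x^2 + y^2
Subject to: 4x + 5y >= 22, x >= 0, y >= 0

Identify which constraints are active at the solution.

KKT conditions for min x^2 + y^2 s.t. 4x + 5y >= 22, x >= 0, y >= 0:
Stationarity: 2x = mu*4 + mu_x, 2y = mu*5 + mu_y, with mu, mu_x, mu_y >= 0
Complementary slackness: mu*(4x + 5y - 22) = 0, mu_x*x = 0, mu_y*y = 0
(0, 0) is infeasible (4*0 + 5*0 < 22), so if mu = 0 stationarity would force x = mu_x/2 >= 0, y = mu_y/2 >= 0 with mu_x*x = mu_y*y = 0, i.e. x = y = 0: contradiction. Hence mu > 0 and 4x + 5y = 22 is active.
Try x > 0, y > 0 (so mu_x = mu_y = 0): x = 4*mu/2, y = 5*mu/2
Substitute: 4*(4*mu/2) + 5*(5*mu/2) = 22
  mu*41/2 = 22 => mu = 44/41
x* = 88/41 > 0, y* = 110/41 > 0, consistent with mu_x = mu_y = 0.
f is convex and the constraints are linear, so this KKT point is the global minimum.
f* = 484/41
Active constraints: 4x + 5y >= 22 (holds with equality, mu = 44/41 > 0); x >= 0 and y >= 0 are inactive (mu_x = mu_y = 0).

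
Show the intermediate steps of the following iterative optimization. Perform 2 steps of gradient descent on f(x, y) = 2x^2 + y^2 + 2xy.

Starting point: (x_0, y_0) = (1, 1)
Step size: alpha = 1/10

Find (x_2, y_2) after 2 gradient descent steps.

f(x,y) = 2x^2 + y^2 + 2xy
grad_x = 4x + 2y, grad_y = 2y + 2x
Step 1: grad = (6, 4), (2/5, 3/5)
Step 2: grad = (14/5, 2), (3/25, 2/5)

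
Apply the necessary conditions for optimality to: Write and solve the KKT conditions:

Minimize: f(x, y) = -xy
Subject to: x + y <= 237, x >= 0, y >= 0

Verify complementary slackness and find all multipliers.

Problem: min -xy s.t. x + y <= 237 (multiplier lambda), x >= 0 (mu_x), y >= 0 (mu_y)
KKT stationarity: -y + lambda - mu_x = 0, -x + lambda - mu_y = 0, with lambda, mu_x, mu_y >= 0
Complementary slackness: lambda*(x + y - 237) = 0, mu_x*x = 0, mu_y*y = 0
If lambda = 0: y = -mu_x <= 0 and x = -mu_y <= 0 force x = y = 0 with f = 0; but x = y = 237/2 is feasible with f = -56169/4 < 0, so this is not the minimum. Hence lambda > 0 and x + y = 237.
Try x > 0, y > 0 (so mu_x = mu_y = 0): y = lambda, x = lambda => x = y = lambda
x + y = 237 => 2*lambda = 237 => lambda = 237/2
x* = y* = 237/2 > 0, consistent with mu_x = mu_y = 0.
(Any feasible point with x = 0 or y = 0 has f = 0 > -56169/4, so the minimum is not on those boundaries.)
min(-xy) = -56169/4 (i.e. max xy = 56169/4)
Multipliers: lambda = 237/2, mu_x = 0, mu_y = 0
Complementary slackness: lambda*(x + y - 237) = 237/2*(237/2 + 237/2 - 237) = 0, mu_x*x = 0*237/2 = 0, mu_y*y = 0*237/2 = 0. Satisfied.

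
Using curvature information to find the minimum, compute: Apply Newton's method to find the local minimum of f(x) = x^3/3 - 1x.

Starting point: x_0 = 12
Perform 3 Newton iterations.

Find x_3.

f(x) = x^3/3 - 1x
f'(x) = x^2 - 1, f''(x) = 2x
Newton update: x_{n+1} = x_n - (x_n^2 - 1)/(2*x_n)
Step 1: x_0 = 12, f'=143, f''=24, x_1 = 145/24
Step 2: x_1 = 145/24, f'=20449/576, f''=145/12, x_2 = 21601/6960
Step 3: x_2 = 21601/6960, f'=418161601/48441600, f''=21601/3480, x_3 = 515044801/300685920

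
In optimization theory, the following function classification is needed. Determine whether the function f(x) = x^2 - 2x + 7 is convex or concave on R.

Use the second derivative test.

f(x) = x^2 - 2x + 7
f'(x) = 2x - 2
f''(x) = 2
Since f''(x) = 2 > 0 for all x, f is convex on R.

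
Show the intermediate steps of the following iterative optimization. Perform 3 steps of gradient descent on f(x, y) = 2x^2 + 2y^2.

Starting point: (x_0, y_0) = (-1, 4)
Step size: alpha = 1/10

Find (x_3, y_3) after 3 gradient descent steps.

f(x,y) = 2x^2 + 2y^2
grad_x = 4x + 0y, grad_y = 4y + 0x
Step 1: grad = (-4, 16), (-3/5, 12/5)
Step 2: grad = (-12/5, 48/5), (-9/25, 36/25)
Step 3: grad = (-36/25, 144/25), (-27/125, 108/125)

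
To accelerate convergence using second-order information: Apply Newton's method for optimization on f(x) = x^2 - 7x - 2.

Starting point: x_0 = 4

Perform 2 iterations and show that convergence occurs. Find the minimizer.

f(x) = x^2 - 7x - 2, f'(x) = 2x + (-7), f''(x) = 2
Step 1: f'(4) = 1, x_1 = 4 - 1/2 = 7/2
Step 2: f'(7/2) = 0, x_2 = 7/2 (converged)
Newton's method converges in 1 step for quadratics.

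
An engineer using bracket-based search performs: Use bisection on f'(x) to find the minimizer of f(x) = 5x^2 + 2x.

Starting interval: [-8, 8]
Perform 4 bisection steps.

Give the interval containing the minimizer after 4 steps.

Finding critical point of f(x) = 5x^2 + 2x using bisection on f'(x) = 10x + 2.
f'(x) = 0 when x = -1/5.
Starting interval: [-8, 8]
Step 1: mid = 0, f'(mid) = 2, new interval = [-8, 0]
Step 2: mid = -4, f'(mid) = -38, new interval = [-4, 0]
Step 3: mid = -2, f'(mid) = -18, new interval = [-2, 0]
Step 4: mid = -1, f'(mid) = -8, new interval = [-1, 0]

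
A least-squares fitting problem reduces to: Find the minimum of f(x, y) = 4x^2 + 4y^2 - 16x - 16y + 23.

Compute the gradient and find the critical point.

f(x,y) = 4x^2 + 4y^2 - 16x - 16y + 23
df/dx = 8x + (-16) = 0  =>  x = 2
df/dy = 8y + (-16) = 0  =>  y = 2
f(2, 2) = 4*(2)^2 + 4*(2)^2 + -16*(2) + -16*(2) + 23 = -9
Hessian is diagonal with entries 8, 8 > 0, so this is a minimum.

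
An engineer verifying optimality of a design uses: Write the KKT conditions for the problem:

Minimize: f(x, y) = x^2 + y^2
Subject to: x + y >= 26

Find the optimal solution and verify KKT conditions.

KKT conditions for min x^2 + y^2 s.t. x + y >= 26:
Stationarity: 2x = mu, 2y = mu
So x = y = mu/2.
Complementary slackness: mu*(x + y - 26) = 0
Primal feasibility: x + y >= 26; dual feasibility: mu >= 0
If mu = 0 then x = y = 0, but 0 + 0 < 26 is infeasible, so the constraint is active.
Constraint active: x + y = 2*(mu/2) = 26 => mu = 26
x = y = 13, f = 338
Verify: stationarity 2*13 = 26 = mu; primal 13 + 13 = 26 >= 26; dual mu = 26 >= 0; complementary slackness 26*(26 - 26) = 0. All KKT conditions hold.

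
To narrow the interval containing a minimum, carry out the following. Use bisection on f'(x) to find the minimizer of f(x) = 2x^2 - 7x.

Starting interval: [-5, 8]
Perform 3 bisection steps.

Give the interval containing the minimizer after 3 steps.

Finding critical point of f(x) = 2x^2 - 7x using bisection on f'(x) = 4x + -7.
f'(x) = 0 when x = 7/4.
Starting interval: [-5, 8]
Step 1: mid = 3/2, f'(mid) = -1, new interval = [3/2, 8]
Step 2: mid = 19/4, f'(mid) = 12, new interval = [3/2, 19/4]
Step 3: mid = 25/8, f'(mid) = 11/2, new interval = [3/2, 25/8]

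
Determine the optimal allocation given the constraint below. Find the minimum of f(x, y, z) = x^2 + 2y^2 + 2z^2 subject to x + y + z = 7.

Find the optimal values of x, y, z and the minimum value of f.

Using Lagrange multipliers on f = x^2 + 2y^2 + 2z^2 with constraint x + y + z = 7:
Conditions: 2*1*x = lambda, 2*2*y = lambda, 2*2*z = lambda
So x = lambda/2, y = lambda/4, z = lambda/4
Substituting into constraint: lambda * (1) = 7
lambda = 7
x = 7/2, y = 7/4, z = 7/4
Minimum value = 49/2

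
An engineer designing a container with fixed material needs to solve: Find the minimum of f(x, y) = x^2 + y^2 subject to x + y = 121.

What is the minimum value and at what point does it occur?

Substitute y = 121 - x into f(x,y) = x^2 + y^2:
g(x) = x^2 + (121 - x)^2 = 2x^2 - 242x + 14641
g'(x) = 4x - 242 = 0  =>  x = 121/2
y = 121 - 121/2 = 121/2
Minimum value = (121/2)^2 + (121/2)^2 = 14641/2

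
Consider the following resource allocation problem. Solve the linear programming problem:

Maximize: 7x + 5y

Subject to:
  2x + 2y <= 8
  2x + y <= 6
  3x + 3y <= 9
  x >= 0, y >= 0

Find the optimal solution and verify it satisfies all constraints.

Feasible vertices: (0, 0), (0, 3), (3, 0)
Objective 7x + 5y at each vertex:
  (0, 0): 0
  (0, 3): 15
  (3, 0): 21
Maximum is 21 at (3, 0).
Verify constraints at (x, y) = (3, 0):
  2*3 + 2*0 = 6 <= 8
  2*3 + 1*0 = 6 <= 6 (active)
  3*3 + 3*0 = 9 <= 9 (active)
  x = 3 >= 0, y = 0 >= 0. All constraints satisfied.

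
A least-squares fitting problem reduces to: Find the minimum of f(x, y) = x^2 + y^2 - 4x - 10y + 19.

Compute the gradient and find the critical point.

f(x,y) = x^2 + y^2 - 4x - 10y + 19
df/dx = 2x + (-4) = 0  =>  x = 2
df/dy = 2y + (-10) = 0  =>  y = 5
f(2, 5) = 1*(2)^2 + 1*(5)^2 + -4*(2) + -10*(5) + 19 = -10
Hessian is diagonal with entries 2, 2 > 0, so this is a minimum.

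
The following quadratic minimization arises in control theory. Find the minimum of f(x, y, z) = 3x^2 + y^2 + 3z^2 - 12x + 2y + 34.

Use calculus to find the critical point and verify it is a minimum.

f(x,y,z) = 3x^2 + y^2 + 3z^2 - 12x + 2y + 34
df/dx = 6x + (-12) = 0 => x = 2
df/dy = 2y + (2) = 0 => y = -1
df/dz = 6z + (0) = 0 => z = 0
f(2,-1,0) = 3*(2)^2 + 1*(-1)^2 + 3*(0)^2 + -12*(2) + 2*(-1) + 34 = 21
Hessian is diagonal with entries 6, 2, 6 > 0, confirmed minimum.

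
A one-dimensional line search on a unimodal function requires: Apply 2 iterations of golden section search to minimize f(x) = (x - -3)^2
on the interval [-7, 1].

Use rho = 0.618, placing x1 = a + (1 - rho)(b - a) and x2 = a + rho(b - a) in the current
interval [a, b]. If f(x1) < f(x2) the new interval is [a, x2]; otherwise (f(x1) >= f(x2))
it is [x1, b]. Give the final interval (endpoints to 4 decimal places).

Golden section search for min of f(x) = (x - -3)^2 on [-7, 1].
Each step: x1 = a + (1 - rho)(b - a), x2 = a + rho(b - a); if f(x1) < f(x2) keep [a, x2], otherwise keep [x1, b].
Step 1: [-7.0000, 1.0000], x1=-3.9440 (f=0.8911), x2=-2.0560 (f=0.8911); f(x1) = f(x2) (tie, not '<') => keep [-3.9440, 1.0000]
Step 2: [-3.9440, 1.0000], x1=-2.0554 (f=0.8923), x2=-0.8886 (f=4.4580); f(x1) < f(x2) => keep [-3.9440, -0.8886]
Final interval: [-3.9440, -0.8886]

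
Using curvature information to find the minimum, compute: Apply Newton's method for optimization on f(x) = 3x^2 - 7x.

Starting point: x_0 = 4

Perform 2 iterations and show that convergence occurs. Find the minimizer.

f(x) = 3x^2 - 7x, f'(x) = 6x + (-7), f''(x) = 6
Step 1: f'(4) = 17, x_1 = 4 - 17/6 = 7/6
Step 2: f'(7/6) = 0, x_2 = 7/6 (converged)
Newton's method converges in 1 step for quadratics.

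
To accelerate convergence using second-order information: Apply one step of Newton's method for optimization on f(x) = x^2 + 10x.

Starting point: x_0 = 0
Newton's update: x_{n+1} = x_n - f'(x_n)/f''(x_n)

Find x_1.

f(x) = x^2 + 10x
f'(x) = 2x + (10), f''(x) = 2
Newton step: x_1 = x_0 - f'(x_0)/f''(x_0)
f'(0) = 10
x_1 = 0 - 10/2 = -5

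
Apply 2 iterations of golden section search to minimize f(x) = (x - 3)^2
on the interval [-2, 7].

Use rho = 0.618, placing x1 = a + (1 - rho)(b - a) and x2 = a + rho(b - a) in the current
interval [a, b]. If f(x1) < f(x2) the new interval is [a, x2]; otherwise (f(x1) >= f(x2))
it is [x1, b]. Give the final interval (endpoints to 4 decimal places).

Golden section search for min of f(x) = (x - 3)^2 on [-2, 7].
Each step: x1 = a + (1 - rho)(b - a), x2 = a + rho(b - a); if f(x1) < f(x2) keep [a, x2], otherwise keep [x1, b].
Step 1: [-2.0000, 7.0000], x1=1.4380 (f=2.4398), x2=3.5620 (f=0.3158); f(x1) > f(x2) => keep [1.4380, 7.0000]
Step 2: [1.4380, 7.0000], x1=3.5627 (f=0.3166), x2=4.8753 (f=3.5168); f(x1) < f(x2) => keep [1.4380, 4.8753]
Final interval: [1.4380, 4.8753]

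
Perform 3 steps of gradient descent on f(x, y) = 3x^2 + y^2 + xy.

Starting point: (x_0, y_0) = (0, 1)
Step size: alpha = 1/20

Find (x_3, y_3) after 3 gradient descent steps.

f(x,y) = 3x^2 + y^2 + xy
grad_x = 6x + 1y, grad_y = 2y + 1x
Step 1: grad = (1, 2), (-1/20, 9/10)
Step 2: grad = (3/5, 7/4), (-2/25, 13/16)
Step 3: grad = (133/400, 309/200), (-773/8000, 2941/4000)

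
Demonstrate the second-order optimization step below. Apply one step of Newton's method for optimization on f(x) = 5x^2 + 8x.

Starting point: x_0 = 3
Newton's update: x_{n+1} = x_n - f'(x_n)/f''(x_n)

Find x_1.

f(x) = 5x^2 + 8x
f'(x) = 10x + (8), f''(x) = 10
Newton step: x_1 = x_0 - f'(x_0)/f''(x_0)
f'(3) = 38
x_1 = 3 - 38/10 = -4/5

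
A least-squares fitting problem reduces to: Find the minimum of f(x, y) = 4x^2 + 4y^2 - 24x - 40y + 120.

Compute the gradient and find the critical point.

f(x,y) = 4x^2 + 4y^2 - 24x - 40y + 120
df/dx = 8x + (-24) = 0  =>  x = 3
df/dy = 8y + (-40) = 0  =>  y = 5
f(3, 5) = 4*(3)^2 + 4*(5)^2 + -24*(3) + -40*(5) + 120 = -16
Hessian is diagonal with entries 8, 8 > 0, so this is a minimum.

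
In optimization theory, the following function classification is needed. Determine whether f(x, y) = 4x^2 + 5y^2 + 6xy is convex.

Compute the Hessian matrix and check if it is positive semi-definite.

f(x,y) = 4x^2 + 5y^2 + 6xy
Hessian H = [[8, 6], [6, 10]]
trace(H) = 18, det(H) = 44
Eigenvalues: (18 +/- sqrt(148)) / 2 = 15.08, 2.917
Since both eigenvalues > 0, f is convex.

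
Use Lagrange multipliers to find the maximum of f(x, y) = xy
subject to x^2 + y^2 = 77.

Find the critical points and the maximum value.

Lagrange conditions: y = 2*lambda*x and x = 2*lambda*y
If x = 0 then y = 0, violating the constraint, so x, y != 0.
Dividing: y/x = x/y => x^2 = y^2 => y = x or y = -x
Constraint: 2x^2 = 77 => x^2 = 77/2 => x = +/-sqrt(77/2)
Critical points: (sqrt(77/2), sqrt(77/2)), (-sqrt(77/2), -sqrt(77/2)), (sqrt(77/2), -sqrt(77/2)), (-sqrt(77/2), sqrt(77/2))
  y = x:  xy = x^2 = 77/2  at (sqrt(77/2), sqrt(77/2)) and (-sqrt(77/2), -sqrt(77/2))
  y = -x: xy = -x^2 = -77/2 at (sqrt(77/2), -sqrt(77/2)) and (-sqrt(77/2), sqrt(77/2))
Maximum xy = 77/2 at (sqrt(77/2), sqrt(77/2)) and (-sqrt(77/2), -sqrt(77/2))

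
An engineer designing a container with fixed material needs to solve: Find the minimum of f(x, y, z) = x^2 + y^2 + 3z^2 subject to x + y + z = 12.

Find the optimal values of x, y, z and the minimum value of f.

Using Lagrange multipliers on f = x^2 + y^2 + 3z^2 with constraint x + y + z = 12:
Conditions: 2*1*x = lambda, 2*1*y = lambda, 2*3*z = lambda
So x = lambda/2, y = lambda/2, z = lambda/6
Substituting into constraint: lambda * (7/6) = 12
lambda = 72/7
x = 36/7, y = 36/7, z = 12/7
Minimum value = 432/7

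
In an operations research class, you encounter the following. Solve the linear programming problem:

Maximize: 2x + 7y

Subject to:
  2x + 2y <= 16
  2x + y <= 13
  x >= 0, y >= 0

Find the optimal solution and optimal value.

Feasible vertices: (0, 0), (0, 8), (5, 3), (13/2, 0)
Objective 2x + 7y at each:
  (0, 0): 0
  (0, 8): 56
  (5, 3): 31
  (13/2, 0): 13
Maximum is 56 at (0, 8).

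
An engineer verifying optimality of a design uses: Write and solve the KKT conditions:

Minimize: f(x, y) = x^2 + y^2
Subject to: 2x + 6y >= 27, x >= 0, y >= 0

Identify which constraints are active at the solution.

KKT conditions for min x^2 + y^2 s.t. 2x + 6y >= 27, x >= 0, y >= 0:
Stationarity: 2x = mu*2 + mu_x, 2y = mu*6 + mu_y, with mu, mu_x, mu_y >= 0
Complementary slackness: mu*(2x + 6y - 27) = 0, mu_x*x = 0, mu_y*y = 0
(0, 0) is infeasible (2*0 + 6*0 < 27), so if mu = 0 stationarity would force x = mu_x/2 >= 0, y = mu_y/2 >= 0 with mu_x*x = mu_y*y = 0, i.e. x = y = 0: contradiction. Hence mu > 0 and 2x + 6y = 27 is active.
Try x > 0, y > 0 (so mu_x = mu_y = 0): x = 2*mu/2, y = 6*mu/2
Substitute: 2*(2*mu/2) + 6*(6*mu/2) = 27
  mu*40/2 = 27 => mu = 27/20
x* = 27/20 > 0, y* = 81/20 > 0, consistent with mu_x = mu_y = 0.
f is convex and the constraints are linear, so this KKT point is the global minimum.
f* = 729/40
Active constraints: 2x + 6y >= 27 (holds with equality, mu = 27/20 > 0); x >= 0 and y >= 0 are inactive (mu_x = mu_y = 0).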